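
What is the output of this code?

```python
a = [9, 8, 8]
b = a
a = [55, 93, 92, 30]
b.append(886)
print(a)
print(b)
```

Key concept: rebinding vs mutation: a is rebound to a new list, b still points at the original.
Step by step:
`a = [9, 8, 8]` → a = [9, 8, 8]
`b = a` → b = [9, 8, 8] (same object as a)
`a = [55, 93, 92, 30]` → a = [55, 93, 92, 30]
`b.append(886)` → b = [9, 8, 8, 886]
`print(a)` → prints [55, 93, 92, 30]
`print(b)` → prints [9, 8, 8, 886]

Answer:
[55, 93, 92, 30]
[9, 8, 8, 886]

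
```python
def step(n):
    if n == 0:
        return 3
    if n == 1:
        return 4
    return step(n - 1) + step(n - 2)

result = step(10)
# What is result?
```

Build up from base cases: step(0)=3, step(1)=4, step(2)=7, step(3)=11, step(4)=18, step(5)=29, step(6)=47, ..., step(10)=322

Answer: 322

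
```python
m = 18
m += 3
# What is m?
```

Trace:
`m = 18` → m = 18
`m += 3` → m = 21
So m = 21

Answer: 21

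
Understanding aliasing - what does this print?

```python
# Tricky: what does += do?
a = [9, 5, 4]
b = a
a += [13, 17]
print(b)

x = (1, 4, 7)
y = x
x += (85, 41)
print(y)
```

Key concept: += behavior differs for mutable vs immutable.
Step by step:
`a = [9, 5, 4]` → a = [9, 5, 4]
`b = a` → b = [9, 5, 4] (same object as a)
`a += [13, 17]` → a = [9, 5, 4, 13, 17] (same object as b); b = [9, 5, 4, 13, 17] (same object as a)
`print(b)` → prints [9, 5, 4, 13, 17]
`x = (1, 4, 7)` → x = (1, 4, 7)
`y = x` → y = (1, 4, 7)
`x += (85, 41)` → x = (1, 4, 7, 85, 41)
`print(y)` → prints (1, 4, 7)

Answer:
[9, 5, 4, 13, 17]
(1, 4, 7)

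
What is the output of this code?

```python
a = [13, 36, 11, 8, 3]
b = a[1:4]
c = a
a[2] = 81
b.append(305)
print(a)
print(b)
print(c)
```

Key concept: slice vs alias.
Step by step:
`a = [13, 36, 11, 8, 3]` → a = [13, 36, 11, 8, 3]
`b = a[1:4]` → b = [36, 11, 8]
`c = a` → c = [13, 36, 11, 8, 3] (same object as a)
`a[2] = 81` → a = [13, 36, 81, 8, 3] (same object as c); c = [13, 36, 81, 8, 3] (same object as a)
`b.append(305)` → b = [36, 11, 8, 305]
`print(a)` → prints [13, 36, 81, 8, 3]
`print(b)` → prints [36, 11, 8, 305]
`print(c)` → prints [13, 36, 81, 8, 3]

Answer:
[13, 36, 81, 8, 3]
[36, 11, 8, 305]
[13, 36, 81, 8, 3]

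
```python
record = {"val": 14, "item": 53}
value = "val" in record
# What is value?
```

Trace:
`record = {"val": 14, "item": 53}` → record = {'val': 14, 'item': 53}
`value = "val" in record` → value = True
So value = True

Answer: True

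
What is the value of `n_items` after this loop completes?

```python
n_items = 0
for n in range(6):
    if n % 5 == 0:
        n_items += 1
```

Count numbers divisible by 5 in range(6)
`n_items` takes the values: 0 → 1 → 2

Answer: 2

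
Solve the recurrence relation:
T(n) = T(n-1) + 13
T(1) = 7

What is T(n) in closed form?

Unrolling: T(n) = T(1) + 13·(n-1) = 7 + 13(n-1) = 13n - 6.

Answer: T(n) = 13n - 6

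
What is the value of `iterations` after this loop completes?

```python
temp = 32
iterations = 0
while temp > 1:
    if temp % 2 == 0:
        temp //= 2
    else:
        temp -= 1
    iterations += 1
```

Steps to reduce 32 to 1
`iterations` takes the values: 0 → 1 → 2 → 3 → 4 → 5

Answer: 5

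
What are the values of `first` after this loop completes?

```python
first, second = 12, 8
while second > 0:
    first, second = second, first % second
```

GCD of 12 and 8
`first` takes the values: 12 → 8 → 4

Answer: 4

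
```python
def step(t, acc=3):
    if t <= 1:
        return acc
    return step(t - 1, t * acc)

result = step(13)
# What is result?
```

Accumulator trace (n, acc): (13, 3) -> (12, 39) -> (11, 468) -> (10, 5148) -> (9, 51480) -> (8, 463320) -> (7, 3706560) -> (6, 25945920) -> (5, 155675520) -> (4, 778377600) -> (3, 3113510400) -> (2, 9340531200) -> (1, 18681062400) -> return 18681062400

Answer: 18681062400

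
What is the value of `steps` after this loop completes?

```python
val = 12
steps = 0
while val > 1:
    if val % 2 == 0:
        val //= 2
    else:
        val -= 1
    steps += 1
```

Steps to reduce 12 to 1
`steps` takes the values: 0 → 1 → 2 → 3 → 4

Answer: 4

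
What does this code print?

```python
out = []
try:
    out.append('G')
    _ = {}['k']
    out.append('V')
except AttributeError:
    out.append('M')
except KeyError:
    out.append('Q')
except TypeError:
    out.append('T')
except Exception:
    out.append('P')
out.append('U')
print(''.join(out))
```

Execution trace: 'G' (try body) → 'Q' (except KeyError) → 'U' (after the try/except). Output: GQU

Answer: GQU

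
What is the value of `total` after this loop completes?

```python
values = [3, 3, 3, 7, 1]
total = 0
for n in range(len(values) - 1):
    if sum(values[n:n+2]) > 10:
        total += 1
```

Count windows with sum > 10
`total` takes the values: 0

Answer: 0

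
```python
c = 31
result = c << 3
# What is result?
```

Trace:
`c = 31` → c = 31
`result = c << 3` → result = 248
So result = 248

Answer: 248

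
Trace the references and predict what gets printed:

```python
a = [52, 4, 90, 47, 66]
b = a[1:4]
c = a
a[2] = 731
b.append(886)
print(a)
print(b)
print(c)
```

Key concept: slice vs alias.
Step by step:
`a = [52, 4, 90, 47, 66]` → a = [52, 4, 90, 47, 66]
`b = a[1:4]` → b = [4, 90, 47]
`c = a` → c = [52, 4, 90, 47, 66] (same object as a)
`a[2] = 731` → a = [52, 4, 731, 47, 66] (same object as c); c = [52, 4, 731, 47, 66] (same object as a)
`b.append(886)` → b = [4, 90, 47, 886]
`print(a)` → prints [52, 4, 731, 47, 66]
`print(b)` → prints [4, 90, 47, 886]
`print(c)` → prints [52, 4, 731, 47, 66]

Answer:
[52, 4, 731, 47, 66]
[4, 90, 47, 886]
[52, 4, 731, 47, 66]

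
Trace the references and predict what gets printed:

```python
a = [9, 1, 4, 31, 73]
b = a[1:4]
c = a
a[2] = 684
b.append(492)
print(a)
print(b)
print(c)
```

Key concept: slice vs alias.
Step by step:
`a = [9, 1, 4, 31, 73]` → a = [9, 1, 4, 31, 73]
`b = a[1:4]` → b = [1, 4, 31]
`c = a` → c = [9, 1, 4, 31, 73] (same object as a)
`a[2] = 684` → a = [9, 1, 684, 31, 73] (same object as c); c = [9, 1, 684, 31, 73] (same object as a)
`b.append(492)` → b = [1, 4, 31, 492]
`print(a)` → prints [9, 1, 684, 31, 73]
`print(b)` → prints [1, 4, 31, 492]
`print(c)` → prints [9, 1, 684, 31, 73]

Answer:
[9, 1, 684, 31, 73]
[1, 4, 31, 492]
[9, 1, 684, 31, 73]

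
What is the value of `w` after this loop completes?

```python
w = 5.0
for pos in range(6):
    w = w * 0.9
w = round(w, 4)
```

Exponential decay: 5.0 * 0.9^6
`w` takes the values: 5.0 → 4.5 → 4.05 → 3.645 → 3.2805 → 2.95245 → 2.657205 → 2.6572

Answer: 2.6572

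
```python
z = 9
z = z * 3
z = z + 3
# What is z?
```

Trace:
`z = 9` → z = 9
`z = z * 3` → z = 27
`z = z + 3` → z = 30
So z = 30

Answer: 30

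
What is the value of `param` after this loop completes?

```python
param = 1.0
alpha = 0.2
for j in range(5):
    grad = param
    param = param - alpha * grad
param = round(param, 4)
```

Gradient descent: w = 1.0 * (1 - 0.2)^5
`param` takes the values: 1.0 → 0.8 → 0.64 → 0.512 → 0.4096 → 0.32768 → 0.3277

Answer: 0.3277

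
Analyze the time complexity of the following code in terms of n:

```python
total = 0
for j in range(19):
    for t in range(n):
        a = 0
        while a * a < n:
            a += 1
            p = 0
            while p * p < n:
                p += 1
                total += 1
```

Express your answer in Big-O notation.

Each loop level contributes: 1 × n × √n × √n. Multiplying the contributions gives O(n^2).

Answer: O(n^2)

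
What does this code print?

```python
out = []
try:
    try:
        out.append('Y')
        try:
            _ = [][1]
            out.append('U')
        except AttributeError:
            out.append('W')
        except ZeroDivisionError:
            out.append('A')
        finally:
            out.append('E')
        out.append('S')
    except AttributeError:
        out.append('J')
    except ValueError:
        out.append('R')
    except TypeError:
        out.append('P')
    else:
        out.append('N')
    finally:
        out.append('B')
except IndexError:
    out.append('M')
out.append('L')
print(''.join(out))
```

Execution trace: 'Y' (try body) → 'E' (inner finally) → 'B' (finally) → 'M' (outer except IndexError) → 'L' (after the try/except). Output: YEBML

Answer: YEBML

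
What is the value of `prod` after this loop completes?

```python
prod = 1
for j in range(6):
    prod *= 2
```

2^6 = 64
`prod` takes the values: 1 → 2 → 4 → 8 → 16 → 32 → 64

Answer: 64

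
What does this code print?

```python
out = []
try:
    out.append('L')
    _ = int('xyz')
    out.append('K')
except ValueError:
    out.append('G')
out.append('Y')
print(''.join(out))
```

Execution trace: 'L' (try body) → 'G' (except ValueError) → 'Y' (after the try/except). Output: LGY

Answer: LGY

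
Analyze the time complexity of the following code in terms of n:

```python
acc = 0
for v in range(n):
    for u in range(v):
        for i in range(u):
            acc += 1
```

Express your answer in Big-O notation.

Each loop level contributes: n × n × n. Multiplying the contributions gives O(n^3).

Answer: O(n^3)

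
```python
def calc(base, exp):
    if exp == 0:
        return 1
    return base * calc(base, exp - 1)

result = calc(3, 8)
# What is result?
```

calc(3, 8) = 3 * 3 * 3 * 3 * 3 * 3 * 3 * 3 = 6561

Answer: 6561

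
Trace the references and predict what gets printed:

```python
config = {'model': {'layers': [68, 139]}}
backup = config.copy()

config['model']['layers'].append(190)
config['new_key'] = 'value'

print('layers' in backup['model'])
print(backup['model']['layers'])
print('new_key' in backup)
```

Key concept: shallow copy gotcha with nested dict.
Step by step:
`config = {'model': {'layers': [68, 139]}}` → config = {'model': {'layers': [68, 139]}}
`backup = config.copy()` → backup = {'model': {'layers': [68, 139]}}
`config['model']['layers'].append(190)` → config = {'model': {'layers': [68, 139, 190]}}; backup = {'model': {'layers': [68, 139, 190]}}
`config['new_key'] = 'value'` → config = {'model': {'layers': [68, 139, 190]}, 'new_key': 'value'}
`print('layers' in backup['model'])` → prints True
`print(backup['model']['layers'])` → prints [68, 139, 190]
`print('new_key' in backup)` → prints False

Answer:
True
[68, 139, 190]
False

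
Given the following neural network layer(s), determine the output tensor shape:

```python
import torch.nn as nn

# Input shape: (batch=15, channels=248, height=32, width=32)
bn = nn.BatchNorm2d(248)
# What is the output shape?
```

Input: (15, 248, 32, 32) -> Output: (15, 248, 32, 32)

Answer: (15, 248, 32, 32)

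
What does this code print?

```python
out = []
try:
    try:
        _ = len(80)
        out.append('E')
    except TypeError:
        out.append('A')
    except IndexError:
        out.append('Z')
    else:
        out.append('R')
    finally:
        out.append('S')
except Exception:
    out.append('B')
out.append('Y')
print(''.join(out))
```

Execution trace: 'A' (inner except TypeError) → 'S' (inner finally) → 'Y' (after the try/except). Output: ASY

Answer: ASY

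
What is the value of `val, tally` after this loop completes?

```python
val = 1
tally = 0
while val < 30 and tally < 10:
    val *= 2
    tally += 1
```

Double until >= 30 or 10 iterations
`val, tally` takes the values: (1, 0) → (2, 0) → (2, 1) → (4, 1) → (4, 2) → (8, 2) → (8, 3) → (16, 3) → (16, 4) → (32, 4) → (32, 5)

Answer: 32, 5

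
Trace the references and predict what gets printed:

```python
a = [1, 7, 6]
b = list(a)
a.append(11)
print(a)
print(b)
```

Key concept: list() constructor creates copy.
Step by step:
`a = [1, 7, 6]` → a = [1, 7, 6]
`b = list(a)` → b = [1, 7, 6]
`a.append(11)` → a = [1, 7, 6, 11]
`print(a)` → prints [1, 7, 6, 11]
`print(b)` → prints [1, 7, 6]

Answer:
[1, 7, 6, 11]
[1, 7, 6]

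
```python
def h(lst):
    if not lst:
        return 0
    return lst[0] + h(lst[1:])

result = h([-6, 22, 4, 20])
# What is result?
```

(-6) + 22 + 4 + 20 + 0 = 40

Answer: 40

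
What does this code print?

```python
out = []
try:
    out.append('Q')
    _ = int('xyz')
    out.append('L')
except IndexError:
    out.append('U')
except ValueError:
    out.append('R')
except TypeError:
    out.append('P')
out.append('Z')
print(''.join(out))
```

Execution trace: 'Q' (try body) → 'R' (except ValueError) → 'Z' (after the try/except). Output: QRZ

Answer: QRZ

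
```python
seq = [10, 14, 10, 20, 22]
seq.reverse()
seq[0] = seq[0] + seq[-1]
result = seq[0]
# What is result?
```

Trace:
`seq = [10, 14, 10, 20, 22]` → seq = [10, 14, 10, 20, 22]
`seq.reverse()` → seq = [22, 20, 10, 14, 10]
`seq[0] = seq[0] + seq[-1]` → seq = [32, 20, 10, 14, 10]
`result = seq[0]` → result = 32
So result = 32

Answer: 32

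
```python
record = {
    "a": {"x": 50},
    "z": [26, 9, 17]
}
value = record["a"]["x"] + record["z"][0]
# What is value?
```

Trace:
`record = { ...` → record = {'a': {'x': 50}, 'z': [26, 9, 17]}
`value = record["a"]["x"] + record["z"][0]` → value = 76
So value = 76

Answer: 76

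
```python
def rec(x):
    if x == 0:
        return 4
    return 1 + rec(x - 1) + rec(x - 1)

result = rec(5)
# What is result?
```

rec(x) = 1 + 2·rec(x-1), rec(0)=4. Closed form: (4+1)·2^5 - 1 = 159.

Answer: 159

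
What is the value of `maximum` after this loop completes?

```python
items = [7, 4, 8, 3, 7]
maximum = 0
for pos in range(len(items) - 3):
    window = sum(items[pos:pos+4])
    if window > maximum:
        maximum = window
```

Max sum of 4-element window in [7, 4, 8, 3, 7]
`maximum` takes the values: 0 → 22

Answer: 22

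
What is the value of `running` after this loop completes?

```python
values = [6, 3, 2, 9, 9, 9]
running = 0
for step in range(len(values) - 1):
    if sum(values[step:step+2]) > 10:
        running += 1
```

Count windows with sum > 10
`running` takes the values: 0 → 1 → 2 → 3

Answer: 3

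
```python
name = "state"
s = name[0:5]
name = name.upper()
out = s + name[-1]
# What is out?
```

Trace:
`name = "state"` → name = 'state'
`s = name[0:5]` → s = 'state'
`name = name.upper()` → name = 'STATE'
`out = s + name[-1]` → out = 'stateE'
So out = 'stateE'

Answer: 'stateE'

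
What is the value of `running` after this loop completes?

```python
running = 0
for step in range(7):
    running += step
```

Sum of 0 to 6 = 21
`running` takes the values: 0 → 1 → 3 → 6 → 10 → 15 → 21

Answer: 21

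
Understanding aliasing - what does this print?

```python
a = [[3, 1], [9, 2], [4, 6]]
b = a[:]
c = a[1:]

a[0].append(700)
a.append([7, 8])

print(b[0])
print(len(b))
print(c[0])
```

Key concept: slice with nested mutation.
Step by step:
`a = [[3, 1], [9, 2], [4, 6]]` → a = [[3, 1], [9, 2], [4, 6]]
`b = a[:]` → b = [[3, 1], [9, 2], [4, 6]]
`c = a[1:]` → c = [[9, 2], [4, 6]]
`a[0].append(700)` → a = [[3, 1, 700], [9, 2], [4, 6]]; b = [[3, 1, 700], [9, 2], [4, 6]]
`a.append([7, 8])` → a = [[3, 1, 700], [9, 2], [4, 6], [7, 8]]
`print(b[0])` → prints [3, 1, 700]
`print(len(b))` → prints 3
`print(c[0])` → prints [9, 2]

Answer:
[3, 1, 700]
3
[9, 2]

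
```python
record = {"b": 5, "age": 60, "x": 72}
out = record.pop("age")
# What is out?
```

Trace:
`record = {"b": 5, "age": 60, "x": 72}` → record = {'b': 5, 'age': 60, 'x': 72}
`out = record.pop("age")` → record = {'b': 5, 'x': 72}; out = 60
So out = 60

Answer: 60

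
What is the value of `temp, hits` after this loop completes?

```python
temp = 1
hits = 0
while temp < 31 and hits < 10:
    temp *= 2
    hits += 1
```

Double until >= 31 or 10 iterations
`temp, hits` takes the values: (1, 0) → (2, 0) → (2, 1) → (4, 1) → (4, 2) → (8, 2) → (8, 3) → (16, 3) → (16, 4) → (32, 4) → (32, 5)

Answer: 32, 5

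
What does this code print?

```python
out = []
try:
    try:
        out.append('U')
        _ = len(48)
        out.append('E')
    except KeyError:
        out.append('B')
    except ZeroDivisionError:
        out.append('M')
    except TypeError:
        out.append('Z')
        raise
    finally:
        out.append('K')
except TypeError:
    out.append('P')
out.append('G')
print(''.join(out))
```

Execution trace: 'U' (inner try body) → 'Z' (inner except TypeError) → 'K' (inner finally) → 'P' (outer except TypeError) → 'G' (after the try/except). Output: UZKPG

Answer: UZKPG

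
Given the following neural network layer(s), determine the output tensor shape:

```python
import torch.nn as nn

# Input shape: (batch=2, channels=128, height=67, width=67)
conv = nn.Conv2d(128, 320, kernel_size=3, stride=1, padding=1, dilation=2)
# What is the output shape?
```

Input: (2, 128, 67, 67) -> Output: (2, 320, 65, 65)

Answer: (2, 320, 65, 65)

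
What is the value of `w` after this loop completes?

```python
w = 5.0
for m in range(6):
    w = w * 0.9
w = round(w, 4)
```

Exponential decay: 5.0 * 0.9^6
`w` takes the values: 5.0 → 4.5 → 4.05 → 3.645 → 3.2805 → 2.95245 → 2.657205 → 2.6572

Answer: 2.6572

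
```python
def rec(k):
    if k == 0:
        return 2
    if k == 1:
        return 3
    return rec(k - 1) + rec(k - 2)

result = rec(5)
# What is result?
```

Build up from base cases: rec(0)=2, rec(1)=3, rec(2)=5, rec(3)=8, rec(4)=13, rec(5)=21

Answer: 21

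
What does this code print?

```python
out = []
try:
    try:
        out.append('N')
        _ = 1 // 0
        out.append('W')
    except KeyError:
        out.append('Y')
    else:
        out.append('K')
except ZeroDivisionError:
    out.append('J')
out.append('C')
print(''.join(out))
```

Execution trace: 'N' (inner try body) → 'J' (outer except ZeroDivisionError) → 'C' (after the try/except). Output: NJC

Answer: NJC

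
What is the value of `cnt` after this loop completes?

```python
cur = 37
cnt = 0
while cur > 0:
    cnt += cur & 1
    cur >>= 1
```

Count set bits in 37 (binary: 0b100101)
`cnt` takes the values: 0 → 1 → 2 → 3

Answer: 3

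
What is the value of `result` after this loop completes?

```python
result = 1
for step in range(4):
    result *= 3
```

3^4 = 81
`result` takes the values: 1 → 3 → 9 → 27 → 81

Answer: 81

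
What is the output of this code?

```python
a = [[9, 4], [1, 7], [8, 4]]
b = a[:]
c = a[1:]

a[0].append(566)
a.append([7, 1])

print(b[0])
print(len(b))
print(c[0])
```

Key concept: slice with nested mutation.
Step by step:
`a = [[9, 4], [1, 7], [8, 4]]` → a = [[9, 4], [1, 7], [8, 4]]
`b = a[:]` → b = [[9, 4], [1, 7], [8, 4]]
`c = a[1:]` → c = [[1, 7], [8, 4]]
`a[0].append(566)` → a = [[9, 4, 566], [1, 7], [8, 4]]; b = [[9, 4, 566], [1, 7], [8, 4]]
`a.append([7, 1])` → a = [[9, 4, 566], [1, 7], [8, 4], [7, 1]]
`print(b[0])` → prints [9, 4, 566]
`print(len(b))` → prints 3
`print(c[0])` → prints [1, 7]

Answer:
[9, 4, 566]
3
[1, 7]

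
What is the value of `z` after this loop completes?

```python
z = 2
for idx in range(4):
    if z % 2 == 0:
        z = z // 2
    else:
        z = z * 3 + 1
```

Collatz-style transformation from 2
`z` takes the values: 2 → 1 → 4 → 2 → 1

Answer: 1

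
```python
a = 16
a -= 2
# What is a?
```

Trace:
`a = 16` → a = 16
`a -= 2` → a = 14
So a = 14

Answer: 14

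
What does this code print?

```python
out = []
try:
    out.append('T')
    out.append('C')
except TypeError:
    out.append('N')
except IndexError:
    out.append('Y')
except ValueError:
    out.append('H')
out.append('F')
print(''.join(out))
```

Execution trace: 'T' (try body) → 'C' (try body, no exception) → 'F' (after the try/except). Output: TCF

Answer: TCF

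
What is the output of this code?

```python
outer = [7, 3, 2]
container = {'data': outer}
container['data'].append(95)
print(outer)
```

Key concept: dict holds reference to list.
Step by step:
`outer = [7, 3, 2]` → outer = [7, 3, 2]
`container = {'data': outer}` → container = {'data': [7, 3, 2]}
`container['data'].append(95)` → outer = [7, 3, 2, 95]; container = {'data': [7, 3, 2, 95]}
`print(outer)` → prints [7, 3, 2, 95]

Answer: [7, 3, 2, 95]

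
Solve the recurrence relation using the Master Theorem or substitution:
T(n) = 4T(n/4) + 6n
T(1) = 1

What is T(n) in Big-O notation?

By Master Theorem: a=4, b=4, f(n)=6n. Since log_4(4) = 1 and f(n) = Θ(n^1), Case 2 applies. T(n) = O(n log n).

Answer: O(n log n)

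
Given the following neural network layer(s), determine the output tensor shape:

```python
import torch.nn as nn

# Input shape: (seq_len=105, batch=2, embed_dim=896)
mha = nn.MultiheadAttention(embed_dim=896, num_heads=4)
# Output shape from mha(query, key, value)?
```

Input: (105, 2, 896) -> Output: (105, 2, 896)

Answer: (105, 2, 896)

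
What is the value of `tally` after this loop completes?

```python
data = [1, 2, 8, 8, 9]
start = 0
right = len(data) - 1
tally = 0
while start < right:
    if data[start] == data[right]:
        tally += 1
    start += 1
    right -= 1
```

Count matching pairs from ends
`tally` takes the values: 0

Answer: 0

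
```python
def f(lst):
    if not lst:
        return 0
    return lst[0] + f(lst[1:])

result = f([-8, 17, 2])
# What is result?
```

(-8) + 17 + 2 + 0 = 11

Answer: 11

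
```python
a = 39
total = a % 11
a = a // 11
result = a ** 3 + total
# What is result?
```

Trace:
`a = 39` → a = 39
`total = a % 11` → total = 6
`a = a // 11` → a = 3
`result = a ** 3 + total` → result = 33
So result = 33

Answer: 33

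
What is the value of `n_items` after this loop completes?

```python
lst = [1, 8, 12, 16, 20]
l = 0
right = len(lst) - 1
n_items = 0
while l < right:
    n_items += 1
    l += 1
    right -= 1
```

Iterations until pointers meet (list length 5)
`n_items` takes the values: 0 → 1 → 2

Answer: 2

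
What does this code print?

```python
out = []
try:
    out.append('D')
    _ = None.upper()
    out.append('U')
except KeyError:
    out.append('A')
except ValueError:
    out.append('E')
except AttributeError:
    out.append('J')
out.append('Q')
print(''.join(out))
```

Execution trace: 'D' (try body) → 'J' (except AttributeError) → 'Q' (after the try/except). Output: DJQ

Answer: DJQ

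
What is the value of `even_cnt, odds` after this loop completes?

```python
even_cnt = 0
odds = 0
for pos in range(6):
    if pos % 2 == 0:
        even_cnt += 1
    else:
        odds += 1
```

Count evens and odds in range(6)
`even_cnt, odds` takes the values: (0, 0) → (1, 0) → (1, 1) → (2, 1) → (2, 2) → (3, 2) → (3, 3)

Answer: 3, 3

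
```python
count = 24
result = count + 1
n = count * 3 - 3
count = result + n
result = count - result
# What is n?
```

Trace:
`count = 24` → count = 24
`result = count + 1` → result = 25
`n = count * 3 - 3` → n = 69
`count = result + n` → count = 94
`result = count - result` → result = 69
So n = 69

Answer: 69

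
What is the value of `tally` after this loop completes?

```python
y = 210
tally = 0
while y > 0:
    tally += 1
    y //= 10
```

Count digits by repeated division by 10
`tally` takes the values: 0 → 1 → 2 → 3

Answer: 3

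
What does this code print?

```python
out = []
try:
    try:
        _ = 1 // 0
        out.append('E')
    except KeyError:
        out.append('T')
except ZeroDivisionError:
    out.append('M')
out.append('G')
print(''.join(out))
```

Execution trace: 'M' (outer except ZeroDivisionError) → 'G' (after the try/except). Output: MG

Answer: MG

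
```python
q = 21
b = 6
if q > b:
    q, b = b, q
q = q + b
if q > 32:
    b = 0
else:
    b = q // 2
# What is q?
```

Trace:
`q = 21` → q = 21
`b = 6` → b = 6
`if q > b: ...` → q > b is True → q = 6; b = 21
`q = q + b` → q = 27
`if q > 32: ...` → q > 32 is False, take else branch → b = 13
So q = 27

Answer: 27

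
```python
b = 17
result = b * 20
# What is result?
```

Trace:
`b = 17` → b = 17
`result = b * 20` → result = 340
So result = 340

Answer: 340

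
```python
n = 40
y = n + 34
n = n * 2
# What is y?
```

Trace:
`n = 40` → n = 40
`y = n + 34` → y = 74
`n = n * 2` → n = 80
So y = 74

Answer: 74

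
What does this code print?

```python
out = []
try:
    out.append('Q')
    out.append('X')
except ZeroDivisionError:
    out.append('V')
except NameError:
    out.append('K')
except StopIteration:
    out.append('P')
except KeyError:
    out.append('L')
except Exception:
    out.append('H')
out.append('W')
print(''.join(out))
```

Execution trace: 'Q' (try body) → 'X' (try body, no exception) → 'W' (after the try/except). Output: QXW

Answer: QXW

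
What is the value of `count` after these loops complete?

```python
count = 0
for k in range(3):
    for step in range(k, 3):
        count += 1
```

Upper triangle: 3 + 2 + ... + 1
`count` takes the values: 0 → 1 → 2 → 3 → 4 → 5 → 6

Answer: 6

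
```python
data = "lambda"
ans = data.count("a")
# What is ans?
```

Trace:
`data = "lambda"` → data = 'lambda'
`ans = data.count("a")` → ans = 2
So ans = 2

Answer: 2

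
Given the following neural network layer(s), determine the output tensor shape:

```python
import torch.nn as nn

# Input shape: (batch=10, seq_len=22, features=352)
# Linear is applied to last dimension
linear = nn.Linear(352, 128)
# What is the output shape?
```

Input: (10, 22, 352) -> Output: (10, 22, 128)

Answer: (10, 22, 128)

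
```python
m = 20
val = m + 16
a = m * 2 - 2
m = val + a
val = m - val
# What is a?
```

Trace:
`m = 20` → m = 20
`val = m + 16` → val = 36
`a = m * 2 - 2` → a = 38
`m = val + a` → m = 74
`val = m - val` → val = 38
So a = 38

Answer: 38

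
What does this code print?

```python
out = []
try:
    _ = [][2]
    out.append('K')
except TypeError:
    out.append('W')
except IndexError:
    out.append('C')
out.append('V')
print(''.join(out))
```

Execution trace: 'C' (except IndexError) → 'V' (after the try/except). Output: CV

Answer: CV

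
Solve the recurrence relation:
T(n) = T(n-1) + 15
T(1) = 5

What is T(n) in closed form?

Unrolling: T(n) = T(1) + 15·(n-1) = 5 + 15(n-1) = 15n - 10.

Answer: T(n) = 15n - 10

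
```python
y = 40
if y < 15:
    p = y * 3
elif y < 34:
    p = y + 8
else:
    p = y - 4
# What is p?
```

Trace:
`y = 40` → y = 40
`if y < 15: ...` → y < 15 is False, y < 34 is False, take else branch → p = 36
So p = 36

Answer: 36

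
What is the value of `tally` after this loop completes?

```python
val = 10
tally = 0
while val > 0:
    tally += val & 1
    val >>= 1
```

Count set bits in 10 (binary: 0b1010)
`tally` takes the values: 0 → 1 → 2

Answer: 2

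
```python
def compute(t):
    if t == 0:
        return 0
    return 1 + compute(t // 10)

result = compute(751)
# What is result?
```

Count of digits of 751: 3

Answer: 3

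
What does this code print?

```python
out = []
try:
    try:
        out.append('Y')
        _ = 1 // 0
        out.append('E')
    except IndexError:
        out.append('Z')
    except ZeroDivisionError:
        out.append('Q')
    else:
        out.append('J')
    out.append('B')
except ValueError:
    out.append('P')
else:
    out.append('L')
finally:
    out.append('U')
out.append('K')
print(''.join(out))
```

Execution trace: 'Y' (inner try body) → 'Q' (inner except ZeroDivisionError) → 'B' (try body, no exception) → 'L' (else) → 'U' (finally) → 'K' (after the try/except). Output: YQBLUK

Answer: YQBLUK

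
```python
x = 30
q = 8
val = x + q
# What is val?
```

Trace:
`x = 30` → x = 30
`q = 8` → q = 8
`val = x + q` → val = 38
So val = 38

Answer: 38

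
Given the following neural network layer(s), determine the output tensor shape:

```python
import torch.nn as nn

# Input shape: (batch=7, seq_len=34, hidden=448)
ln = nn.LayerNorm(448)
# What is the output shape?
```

Input: (7, 34, 448) -> Output: (7, 34, 448)

Answer: (7, 34, 448)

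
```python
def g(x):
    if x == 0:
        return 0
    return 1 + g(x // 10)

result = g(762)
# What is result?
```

Count of digits of 762: 3

Answer: 3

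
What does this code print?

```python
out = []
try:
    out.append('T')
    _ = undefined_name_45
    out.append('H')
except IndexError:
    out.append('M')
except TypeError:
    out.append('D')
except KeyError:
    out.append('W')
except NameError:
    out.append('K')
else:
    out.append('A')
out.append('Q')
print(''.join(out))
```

Execution trace: 'T' (try body) → 'K' (except NameError) → 'Q' (after the try/except). Output: TKQ

Answer: TKQ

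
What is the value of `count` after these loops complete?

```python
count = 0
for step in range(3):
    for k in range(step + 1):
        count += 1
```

Triangle: 1 + 2 + ... + 3
`count` takes the values: 0 → 1 → 2 → 3 → 4 → 5 → 6

Answer: 6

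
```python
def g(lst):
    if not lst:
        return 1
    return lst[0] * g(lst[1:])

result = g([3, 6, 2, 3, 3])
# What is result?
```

Product over [3, 6, 2, 3, 3] = 3 * 6 * 2 * 3 * 3 = 324

Answer: 324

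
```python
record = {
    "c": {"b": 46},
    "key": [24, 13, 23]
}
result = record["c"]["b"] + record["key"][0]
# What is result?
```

Trace:
`record = { ...` → record = {'c': {'b': 46}, 'key': [24, 13, 23]}
`result = record["c"]["b"] + record["key"][0]` → result = 70
So result = 70

Answer: 70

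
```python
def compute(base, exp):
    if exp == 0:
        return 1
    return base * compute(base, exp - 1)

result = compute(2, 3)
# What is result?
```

compute(2, 3) = 2 * 2 * 2 = 8

Answer: 8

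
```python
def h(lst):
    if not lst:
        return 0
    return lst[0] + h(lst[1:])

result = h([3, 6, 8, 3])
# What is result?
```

3 + 6 + 8 + 3 + 0 = 20

Answer: 20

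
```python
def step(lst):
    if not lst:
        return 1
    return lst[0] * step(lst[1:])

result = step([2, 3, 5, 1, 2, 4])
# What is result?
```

Product over [2, 3, 5, 1, 2, 4] = 2 * 3 * 5 * 1 * 2 * 4 = 240

Answer: 240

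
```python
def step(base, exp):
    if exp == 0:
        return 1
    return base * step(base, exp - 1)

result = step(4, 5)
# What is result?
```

step(4, 5) = 4 * 4 * 4 * 4 * 4 = 1024

Answer: 1024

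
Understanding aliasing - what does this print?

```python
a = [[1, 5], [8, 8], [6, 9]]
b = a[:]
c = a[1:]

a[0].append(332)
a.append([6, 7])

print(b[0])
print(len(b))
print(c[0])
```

Key concept: slice with nested mutation.
Step by step:
`a = [[1, 5], [8, 8], [6, 9]]` → a = [[1, 5], [8, 8], [6, 9]]
`b = a[:]` → b = [[1, 5], [8, 8], [6, 9]]
`c = a[1:]` → c = [[8, 8], [6, 9]]
`a[0].append(332)` → a = [[1, 5, 332], [8, 8], [6, 9]]; b = [[1, 5, 332], [8, 8], [6, 9]]
`a.append([6, 7])` → a = [[1, 5, 332], [8, 8], [6, 9], [6, 7]]
`print(b[0])` → prints [1, 5, 332]
`print(len(b))` → prints 3
`print(c[0])` → prints [8, 8]

Answer:
[1, 5, 332]
3
[8, 8]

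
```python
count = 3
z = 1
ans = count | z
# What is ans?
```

Trace:
`count = 3` → count = 3
`z = 1` → z = 1
`ans = count | z` → ans = 3
So ans = 3

Answer: 3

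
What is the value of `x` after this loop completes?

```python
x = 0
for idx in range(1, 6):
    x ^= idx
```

XOR of 1 to 5
`x` takes the values: 0 → 1 → 3 → 0 → 4 → 1

Answer: 1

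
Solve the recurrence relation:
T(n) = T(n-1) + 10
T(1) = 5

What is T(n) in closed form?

Unrolling: T(n) = T(1) + 10·(n-1) = 5 + 10(n-1) = 10n - 5.

Answer: T(n) = 10n - 5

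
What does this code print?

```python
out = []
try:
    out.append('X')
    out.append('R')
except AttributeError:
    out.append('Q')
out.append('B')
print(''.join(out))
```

Execution trace: 'X' (try body) → 'R' (try body, no exception) → 'B' (after the try/except). Output: XRB

Answer: XRB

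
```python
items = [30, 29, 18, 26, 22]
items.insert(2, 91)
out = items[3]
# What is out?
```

Trace:
`items = [30, 29, 18, 26, 22]` → items = [30, 29, 18, 26, 22]
`items.insert(2, 91)` → items = [30, 29, 91, 18, 26, 22]
`out = items[3]` → out = 18
So out = 18

Answer: 18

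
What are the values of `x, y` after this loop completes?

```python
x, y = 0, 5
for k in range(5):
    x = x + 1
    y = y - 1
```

x goes 0→5, y goes 5→0
`x, y` takes the values: (0, 5) → (1, 5) → (1, 4) → (2, 4) → (2, 3) → (3, 3) → (3, 2) → (4, 2) → (4, 1) → (5, 1) → (5, 0)

Answer: 5, 0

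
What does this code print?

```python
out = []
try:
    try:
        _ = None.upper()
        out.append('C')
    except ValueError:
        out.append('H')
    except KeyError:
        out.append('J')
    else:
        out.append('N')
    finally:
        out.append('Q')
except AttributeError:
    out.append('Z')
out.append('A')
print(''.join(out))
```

Execution trace: 'Q' (finally) → 'Z' (outer except AttributeError) → 'A' (after the try/except). Output: QZA

Answer: QZA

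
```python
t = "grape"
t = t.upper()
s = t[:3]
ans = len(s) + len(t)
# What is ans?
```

Trace:
`t = "grape"` → t = 'grape'
`t = t.upper()` → t = 'GRAPE'
`s = t[:3]` → s = 'GRA'
`ans = len(s) + len(t)` → ans = 8
So ans = 8

Answer: 8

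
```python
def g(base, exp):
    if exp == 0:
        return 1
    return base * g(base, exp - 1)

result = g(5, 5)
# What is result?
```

g(5, 5) = 5 * 5 * 5 * 5 * 5 = 3125

Answer: 3125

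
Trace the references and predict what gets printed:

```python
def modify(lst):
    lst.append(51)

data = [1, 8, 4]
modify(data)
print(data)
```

Key concept: function modifies passed list.
Step by step:
`data = [1, 8, 4]` → data = [1, 8, 4]
`modify(data)` → data = [1, 8, 4, 51]
`print(data)` → prints [1, 8, 4, 51]

Answer: [1, 8, 4, 51]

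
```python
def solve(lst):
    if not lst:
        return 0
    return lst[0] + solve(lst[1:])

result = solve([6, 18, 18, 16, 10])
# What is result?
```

6 + 18 + 18 + 16 + 10 + 0 = 68

Answer: 68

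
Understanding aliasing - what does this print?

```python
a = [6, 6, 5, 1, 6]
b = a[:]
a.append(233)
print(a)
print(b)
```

Key concept: slice [:] creates copy.
Step by step:
`a = [6, 6, 5, 1, 6]` → a = [6, 6, 5, 1, 6]
`b = a[:]` → b = [6, 6, 5, 1, 6]
`a.append(233)` → a = [6, 6, 5, 1, 6, 233]
`print(a)` → prints [6, 6, 5, 1, 6, 233]
`print(b)` → prints [6, 6, 5, 1, 6]

Answer:
[6, 6, 5, 1, 6, 233]
[6, 6, 5, 1, 6]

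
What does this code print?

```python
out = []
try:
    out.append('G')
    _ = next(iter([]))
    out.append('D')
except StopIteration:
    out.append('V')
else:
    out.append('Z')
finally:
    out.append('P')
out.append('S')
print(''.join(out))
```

Execution trace: 'G' (try body) → 'V' (except StopIteration) → 'P' (finally) → 'S' (after the try/except). Output: GVPS

Answer: GVPS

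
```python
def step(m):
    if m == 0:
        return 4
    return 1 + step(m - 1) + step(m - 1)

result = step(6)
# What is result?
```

step(m) = 1 + 2·step(m-1), step(0)=4. Closed form: (4+1)·2^6 - 1 = 319.

Answer: 319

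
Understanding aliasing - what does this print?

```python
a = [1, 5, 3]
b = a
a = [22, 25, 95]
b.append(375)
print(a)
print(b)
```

Key concept: rebinding vs mutation: a is rebound to a new list, b still points at the original.
Step by step:
`a = [1, 5, 3]` → a = [1, 5, 3]
`b = a` → b = [1, 5, 3] (same object as a)
`a = [22, 25, 95]` → a = [22, 25, 95]
`b.append(375)` → b = [1, 5, 3, 375]
`print(a)` → prints [22, 25, 95]
`print(b)` → prints [1, 5, 3, 375]

Answer:
[22, 25, 95]
[1, 5, 3, 375]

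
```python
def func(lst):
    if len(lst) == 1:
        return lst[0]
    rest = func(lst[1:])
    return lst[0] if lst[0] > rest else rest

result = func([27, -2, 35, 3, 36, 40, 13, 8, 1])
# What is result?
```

Recursive max over [27, -2, 35, 3, 36, 40, 13, 8, 1] = 40

Answer: 40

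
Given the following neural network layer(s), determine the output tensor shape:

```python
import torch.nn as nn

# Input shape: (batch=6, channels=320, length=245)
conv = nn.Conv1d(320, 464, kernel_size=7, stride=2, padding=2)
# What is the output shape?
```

Input: (6, 320, 245) -> Output: (6, 464, 122)

Answer: (6, 464, 122)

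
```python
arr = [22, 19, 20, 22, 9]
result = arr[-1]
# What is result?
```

Trace:
`arr = [22, 19, 20, 22, 9]` → arr = [22, 19, 20, 22, 9]
`result = arr[-1]` → result = 9
So result = 9

Answer: 9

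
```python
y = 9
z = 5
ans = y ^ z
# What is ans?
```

Trace:
`y = 9` → y = 9
`z = 5` → z = 5
`ans = y ^ z` → ans = 12
So ans = 12

Answer: 12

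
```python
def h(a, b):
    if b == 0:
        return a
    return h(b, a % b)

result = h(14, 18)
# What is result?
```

h(14, 18) -> h(18, 14) -> h(14, 4) -> h(4, 2) -> h(2, 0) -> 2

Answer: 2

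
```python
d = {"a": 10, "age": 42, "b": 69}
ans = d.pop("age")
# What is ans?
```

Trace:
`d = {"a": 10, "age": 42, "b": 69}` → d = {'a': 10, 'age': 42, 'b': 69}
`ans = d.pop("age")` → d = {'a': 10, 'b': 69}; ans = 42
So ans = 42

Answer: 42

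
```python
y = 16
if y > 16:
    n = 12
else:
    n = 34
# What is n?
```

Trace:
`y = 16` → y = 16
`if y > 16: ...` → y > 16 is False, take else branch → n = 34
So n = 34

Answer: 34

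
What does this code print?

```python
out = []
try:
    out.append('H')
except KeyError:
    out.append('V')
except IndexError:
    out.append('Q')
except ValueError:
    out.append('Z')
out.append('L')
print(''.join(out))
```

Execution trace: 'H' (try body, no exception) → 'L' (after the try/except). Output: HL

Answer: HL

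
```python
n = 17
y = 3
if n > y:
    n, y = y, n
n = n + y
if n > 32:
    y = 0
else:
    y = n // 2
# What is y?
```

Trace:
`n = 17` → n = 17
`y = 3` → y = 3
`if n > y: ...` → n > y is True → n = 3; y = 17
`n = n + y` → n = 20
`if n > 32: ...` → n > 32 is False, take else branch → y = 10
So y = 10

Answer: 10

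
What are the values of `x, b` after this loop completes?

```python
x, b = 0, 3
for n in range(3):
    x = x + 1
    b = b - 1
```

x goes 0→3, b goes 3→0
`x, b` takes the values: (0, 3) → (1, 3) → (1, 2) → (2, 2) → (2, 1) → (3, 1) → (3, 0)

Answer: 3, 0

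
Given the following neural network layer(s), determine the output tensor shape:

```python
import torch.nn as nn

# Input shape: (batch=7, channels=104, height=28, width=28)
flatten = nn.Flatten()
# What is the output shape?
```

Input: (7, 104, 28, 28) -> Output: (7, 81536)

Answer: (7, 81536)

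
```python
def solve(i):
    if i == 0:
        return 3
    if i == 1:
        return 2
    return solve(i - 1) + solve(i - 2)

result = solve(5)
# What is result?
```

Build up from base cases: solve(0)=3, solve(1)=2, solve(2)=5, solve(3)=7, solve(4)=12, solve(5)=19

Answer: 19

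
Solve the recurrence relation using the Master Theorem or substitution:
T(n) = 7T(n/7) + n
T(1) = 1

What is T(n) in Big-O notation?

By Master Theorem: a=7, b=7, f(n)=n. Since log_7(7) = 1 and f(n) = Θ(n^1), Case 2 applies. T(n) = O(n log n).

Answer: O(n log n)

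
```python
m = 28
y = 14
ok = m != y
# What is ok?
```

Trace:
`m = 28` → m = 28
`y = 14` → y = 14
`ok = m != y` → ok = True
So ok = True

Answer: True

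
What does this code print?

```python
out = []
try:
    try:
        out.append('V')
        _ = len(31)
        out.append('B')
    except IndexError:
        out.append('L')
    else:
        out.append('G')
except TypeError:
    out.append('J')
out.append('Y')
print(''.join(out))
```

Execution trace: 'V' (try body) → 'J' (outer except TypeError) → 'Y' (after the try/except). Output: VJY

Answer: VJY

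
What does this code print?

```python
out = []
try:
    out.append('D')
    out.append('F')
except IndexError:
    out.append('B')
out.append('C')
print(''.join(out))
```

Execution trace: 'D' (try body) → 'F' (try body, no exception) → 'C' (after the try/except). Output: DFC

Answer: DFC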